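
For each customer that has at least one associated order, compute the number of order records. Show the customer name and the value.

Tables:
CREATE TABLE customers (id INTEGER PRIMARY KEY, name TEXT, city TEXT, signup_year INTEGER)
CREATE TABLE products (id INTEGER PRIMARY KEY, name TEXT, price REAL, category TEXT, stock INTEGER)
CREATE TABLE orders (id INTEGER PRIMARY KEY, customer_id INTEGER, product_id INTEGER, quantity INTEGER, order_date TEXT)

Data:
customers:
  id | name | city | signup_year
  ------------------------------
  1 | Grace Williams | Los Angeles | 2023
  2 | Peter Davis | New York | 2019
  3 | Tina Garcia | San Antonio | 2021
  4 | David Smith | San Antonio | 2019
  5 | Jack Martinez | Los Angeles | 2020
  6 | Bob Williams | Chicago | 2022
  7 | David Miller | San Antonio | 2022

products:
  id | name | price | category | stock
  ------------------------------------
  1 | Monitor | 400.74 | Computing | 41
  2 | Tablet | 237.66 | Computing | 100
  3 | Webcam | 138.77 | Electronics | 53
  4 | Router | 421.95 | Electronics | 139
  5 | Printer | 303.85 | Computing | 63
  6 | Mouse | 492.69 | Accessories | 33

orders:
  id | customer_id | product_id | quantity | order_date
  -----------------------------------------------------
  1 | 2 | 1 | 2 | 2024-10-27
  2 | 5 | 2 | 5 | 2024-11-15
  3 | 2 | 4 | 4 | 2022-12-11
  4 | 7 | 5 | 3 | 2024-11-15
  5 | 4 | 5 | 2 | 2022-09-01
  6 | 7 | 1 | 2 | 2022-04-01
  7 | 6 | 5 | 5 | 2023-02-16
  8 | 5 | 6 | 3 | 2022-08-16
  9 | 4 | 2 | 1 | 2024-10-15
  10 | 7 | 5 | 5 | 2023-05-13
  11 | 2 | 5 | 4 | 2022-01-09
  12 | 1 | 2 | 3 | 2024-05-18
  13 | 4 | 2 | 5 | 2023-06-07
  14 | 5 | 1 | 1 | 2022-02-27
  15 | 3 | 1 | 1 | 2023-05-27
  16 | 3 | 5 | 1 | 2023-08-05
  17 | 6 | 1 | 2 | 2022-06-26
SELECT p.name, COUNT(*) AS n FROM orders c JOIN customers p ON c.customer_id = p.id GROUP BY p.id, p.name

Execution result:
name | n
Grace Williams | 1
Peter Davis | 3
Tina Garcia | 2
David Smith | 3
Jack Martinez | 3
Bob Williams | 2
David Miller | 3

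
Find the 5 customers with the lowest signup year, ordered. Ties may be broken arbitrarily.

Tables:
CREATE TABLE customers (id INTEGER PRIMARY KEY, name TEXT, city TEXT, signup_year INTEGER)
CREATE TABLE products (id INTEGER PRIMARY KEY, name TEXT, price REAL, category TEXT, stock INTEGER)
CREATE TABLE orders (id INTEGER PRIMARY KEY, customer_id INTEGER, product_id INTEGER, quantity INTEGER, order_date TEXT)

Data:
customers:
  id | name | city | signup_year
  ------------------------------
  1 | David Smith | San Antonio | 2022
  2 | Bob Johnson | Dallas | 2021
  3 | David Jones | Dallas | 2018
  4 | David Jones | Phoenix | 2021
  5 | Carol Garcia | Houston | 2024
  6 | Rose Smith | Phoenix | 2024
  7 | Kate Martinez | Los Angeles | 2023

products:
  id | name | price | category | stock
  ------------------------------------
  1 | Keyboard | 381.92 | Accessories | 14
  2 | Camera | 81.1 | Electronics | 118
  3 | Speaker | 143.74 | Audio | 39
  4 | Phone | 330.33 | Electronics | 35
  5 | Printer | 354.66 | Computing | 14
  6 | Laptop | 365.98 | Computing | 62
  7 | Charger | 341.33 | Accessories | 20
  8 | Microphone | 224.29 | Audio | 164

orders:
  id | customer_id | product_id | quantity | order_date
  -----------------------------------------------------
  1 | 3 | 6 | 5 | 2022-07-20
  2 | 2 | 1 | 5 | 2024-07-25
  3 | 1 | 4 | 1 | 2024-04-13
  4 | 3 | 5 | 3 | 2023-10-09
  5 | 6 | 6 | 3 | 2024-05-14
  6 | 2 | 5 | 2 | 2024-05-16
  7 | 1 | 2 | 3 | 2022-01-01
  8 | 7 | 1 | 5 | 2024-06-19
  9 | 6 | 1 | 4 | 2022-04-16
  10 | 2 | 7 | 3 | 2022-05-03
SELECT name, signup_year FROM customers ORDER BY signup_year ASC LIMIT 5

Execution result:
name | signup_year
David Jones | 2018
Bob Johnson | 2021
David Jones | 2021
David Smith | 2022
Kate Martinez | 2023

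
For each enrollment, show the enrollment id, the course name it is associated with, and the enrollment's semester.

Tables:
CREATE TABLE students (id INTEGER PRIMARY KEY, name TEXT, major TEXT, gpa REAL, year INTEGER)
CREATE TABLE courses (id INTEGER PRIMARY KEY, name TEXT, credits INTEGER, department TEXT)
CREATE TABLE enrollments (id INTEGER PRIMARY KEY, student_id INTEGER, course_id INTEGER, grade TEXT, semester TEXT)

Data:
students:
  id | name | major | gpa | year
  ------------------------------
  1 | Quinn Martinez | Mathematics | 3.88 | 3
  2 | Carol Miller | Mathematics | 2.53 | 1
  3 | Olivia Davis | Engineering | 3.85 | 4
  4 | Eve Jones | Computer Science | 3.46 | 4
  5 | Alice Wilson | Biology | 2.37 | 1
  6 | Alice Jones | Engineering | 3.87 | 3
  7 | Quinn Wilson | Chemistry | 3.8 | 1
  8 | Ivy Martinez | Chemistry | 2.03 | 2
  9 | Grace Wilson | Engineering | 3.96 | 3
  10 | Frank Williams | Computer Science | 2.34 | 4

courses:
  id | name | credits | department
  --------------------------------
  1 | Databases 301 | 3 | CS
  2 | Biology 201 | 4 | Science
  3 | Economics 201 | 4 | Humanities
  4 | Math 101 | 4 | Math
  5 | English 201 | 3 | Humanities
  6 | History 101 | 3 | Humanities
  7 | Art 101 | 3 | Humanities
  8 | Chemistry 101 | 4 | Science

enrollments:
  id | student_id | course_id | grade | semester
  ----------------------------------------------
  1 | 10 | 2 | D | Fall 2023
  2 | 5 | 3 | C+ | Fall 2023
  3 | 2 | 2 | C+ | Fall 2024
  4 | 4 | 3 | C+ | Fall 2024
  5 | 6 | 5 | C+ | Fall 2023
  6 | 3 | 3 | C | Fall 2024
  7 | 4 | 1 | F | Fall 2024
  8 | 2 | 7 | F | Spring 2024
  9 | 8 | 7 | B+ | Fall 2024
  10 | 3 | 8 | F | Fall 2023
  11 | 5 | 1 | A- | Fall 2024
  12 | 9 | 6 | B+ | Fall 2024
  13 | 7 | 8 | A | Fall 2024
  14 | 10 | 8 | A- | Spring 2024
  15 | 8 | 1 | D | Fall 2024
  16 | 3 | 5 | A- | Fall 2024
SELECT c.id, p.name AS course, c.semester FROM enrollments c JOIN courses p ON c.course_id = p.id

Execution result:
id | course | semester
1 | Biology 201 | Fall 2023
2 | Economics 201 | Fall 2023
3 | Biology 201 | Fall 2024
4 | Economics 201 | Fall 2024
5 | English 201 | Fall 2023
6 | Economics 201 | Fall 2024
7 | Databases 301 | Fall 2024
8 | Art 101 | Spring 2024
9 | Art 101 | Fall 2024
10 | Chemistry 101 | Fall 2023
11 | Databases 301 | Fall 2024
12 | History 101 | Fall 2024
13 | Chemistry 101 | Fall 2024
14 | Chemistry 101 | Spring 2024
15 | Databases 301 | Fall 2024
16 | English 201 | Fall 2024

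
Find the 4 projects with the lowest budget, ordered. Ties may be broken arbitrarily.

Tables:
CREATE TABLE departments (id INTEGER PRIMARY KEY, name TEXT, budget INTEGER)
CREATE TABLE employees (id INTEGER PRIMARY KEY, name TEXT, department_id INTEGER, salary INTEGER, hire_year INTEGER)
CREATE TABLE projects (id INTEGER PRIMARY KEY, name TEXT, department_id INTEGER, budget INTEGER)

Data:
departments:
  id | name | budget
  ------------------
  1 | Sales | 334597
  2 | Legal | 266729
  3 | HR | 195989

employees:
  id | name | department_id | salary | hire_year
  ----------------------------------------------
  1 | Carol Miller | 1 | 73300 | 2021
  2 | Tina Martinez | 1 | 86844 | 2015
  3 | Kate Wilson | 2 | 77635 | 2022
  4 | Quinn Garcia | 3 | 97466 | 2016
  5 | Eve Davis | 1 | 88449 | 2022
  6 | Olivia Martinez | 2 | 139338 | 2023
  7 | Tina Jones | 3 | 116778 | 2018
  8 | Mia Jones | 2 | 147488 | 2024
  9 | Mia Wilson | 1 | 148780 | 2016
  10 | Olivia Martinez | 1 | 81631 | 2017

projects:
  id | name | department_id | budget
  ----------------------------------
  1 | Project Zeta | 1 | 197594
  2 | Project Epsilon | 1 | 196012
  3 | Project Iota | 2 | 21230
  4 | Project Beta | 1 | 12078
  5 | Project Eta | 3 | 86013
SELECT name, budget FROM projects ORDER BY budget ASC LIMIT 4

Execution result:
name | budget
Project Beta | 12078
Project Iota | 21230
Project Eta | 86013
Project Epsilon | 196012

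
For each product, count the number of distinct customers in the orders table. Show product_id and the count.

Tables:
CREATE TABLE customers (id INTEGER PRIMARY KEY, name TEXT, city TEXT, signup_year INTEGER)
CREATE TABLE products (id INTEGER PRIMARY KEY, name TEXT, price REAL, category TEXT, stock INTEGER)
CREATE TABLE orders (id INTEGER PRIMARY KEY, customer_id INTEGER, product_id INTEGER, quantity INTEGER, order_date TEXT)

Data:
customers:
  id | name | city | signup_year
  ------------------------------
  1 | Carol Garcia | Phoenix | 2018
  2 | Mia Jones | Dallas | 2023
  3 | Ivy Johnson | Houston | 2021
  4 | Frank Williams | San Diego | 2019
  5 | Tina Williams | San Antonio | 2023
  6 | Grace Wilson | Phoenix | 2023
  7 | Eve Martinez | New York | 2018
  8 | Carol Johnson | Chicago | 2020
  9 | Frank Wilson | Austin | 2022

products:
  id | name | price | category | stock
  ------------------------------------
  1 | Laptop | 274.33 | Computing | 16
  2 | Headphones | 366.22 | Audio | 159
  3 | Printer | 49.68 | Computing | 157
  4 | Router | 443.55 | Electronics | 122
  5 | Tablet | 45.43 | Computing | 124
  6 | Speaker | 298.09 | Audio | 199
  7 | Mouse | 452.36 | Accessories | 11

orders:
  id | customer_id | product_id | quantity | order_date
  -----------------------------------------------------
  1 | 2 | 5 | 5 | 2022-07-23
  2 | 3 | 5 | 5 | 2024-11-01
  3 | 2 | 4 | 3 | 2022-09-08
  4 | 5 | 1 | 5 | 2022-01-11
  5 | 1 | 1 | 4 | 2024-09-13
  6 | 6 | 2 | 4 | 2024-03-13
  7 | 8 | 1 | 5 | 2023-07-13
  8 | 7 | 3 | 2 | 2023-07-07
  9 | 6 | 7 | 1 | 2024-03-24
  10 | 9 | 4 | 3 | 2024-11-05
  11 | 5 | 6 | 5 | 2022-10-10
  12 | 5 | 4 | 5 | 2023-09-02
SELECT product_id, COUNT(DISTINCT customer_id) AS distinct_customer_count FROM orders GROUP BY product_id

Execution result:
product_id | distinct_customer_count
1 | 3
2 | 1
3 | 1
4 | 3
5 | 2
6 | 1
7 | 1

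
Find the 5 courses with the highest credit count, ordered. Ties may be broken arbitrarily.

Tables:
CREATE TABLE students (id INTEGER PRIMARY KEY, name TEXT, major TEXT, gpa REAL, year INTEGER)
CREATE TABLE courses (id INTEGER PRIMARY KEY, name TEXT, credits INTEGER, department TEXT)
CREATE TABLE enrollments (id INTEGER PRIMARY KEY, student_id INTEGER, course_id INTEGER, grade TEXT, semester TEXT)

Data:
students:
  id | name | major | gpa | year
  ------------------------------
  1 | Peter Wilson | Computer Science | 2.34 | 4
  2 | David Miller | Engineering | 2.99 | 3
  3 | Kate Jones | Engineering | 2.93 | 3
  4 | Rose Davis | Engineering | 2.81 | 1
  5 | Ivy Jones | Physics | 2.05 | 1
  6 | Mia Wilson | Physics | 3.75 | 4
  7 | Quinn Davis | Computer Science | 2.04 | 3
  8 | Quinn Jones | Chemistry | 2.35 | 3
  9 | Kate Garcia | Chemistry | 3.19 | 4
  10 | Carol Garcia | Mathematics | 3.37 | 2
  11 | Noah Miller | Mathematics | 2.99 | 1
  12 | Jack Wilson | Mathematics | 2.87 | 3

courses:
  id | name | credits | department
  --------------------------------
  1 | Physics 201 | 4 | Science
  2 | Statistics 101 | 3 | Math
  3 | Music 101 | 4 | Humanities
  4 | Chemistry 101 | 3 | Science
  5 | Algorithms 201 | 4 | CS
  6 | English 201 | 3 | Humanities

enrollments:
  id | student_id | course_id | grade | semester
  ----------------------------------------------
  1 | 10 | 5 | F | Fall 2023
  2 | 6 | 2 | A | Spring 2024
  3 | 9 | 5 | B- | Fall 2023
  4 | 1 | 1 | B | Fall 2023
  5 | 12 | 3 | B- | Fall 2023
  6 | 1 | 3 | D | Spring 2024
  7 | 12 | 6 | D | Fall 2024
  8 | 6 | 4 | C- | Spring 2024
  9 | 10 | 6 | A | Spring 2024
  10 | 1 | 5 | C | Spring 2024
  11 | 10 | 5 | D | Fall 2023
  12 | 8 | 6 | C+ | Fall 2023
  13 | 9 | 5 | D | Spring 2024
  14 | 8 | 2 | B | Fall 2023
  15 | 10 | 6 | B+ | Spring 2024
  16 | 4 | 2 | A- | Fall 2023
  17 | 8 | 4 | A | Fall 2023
SELECT name, credits FROM courses ORDER BY credits DESC LIMIT 5

Execution result:
name | credits
Physics 201 | 4
Music 101 | 4
Algorithms 201 | 4
Statistics 101 | 3
Chemistry 101 | 3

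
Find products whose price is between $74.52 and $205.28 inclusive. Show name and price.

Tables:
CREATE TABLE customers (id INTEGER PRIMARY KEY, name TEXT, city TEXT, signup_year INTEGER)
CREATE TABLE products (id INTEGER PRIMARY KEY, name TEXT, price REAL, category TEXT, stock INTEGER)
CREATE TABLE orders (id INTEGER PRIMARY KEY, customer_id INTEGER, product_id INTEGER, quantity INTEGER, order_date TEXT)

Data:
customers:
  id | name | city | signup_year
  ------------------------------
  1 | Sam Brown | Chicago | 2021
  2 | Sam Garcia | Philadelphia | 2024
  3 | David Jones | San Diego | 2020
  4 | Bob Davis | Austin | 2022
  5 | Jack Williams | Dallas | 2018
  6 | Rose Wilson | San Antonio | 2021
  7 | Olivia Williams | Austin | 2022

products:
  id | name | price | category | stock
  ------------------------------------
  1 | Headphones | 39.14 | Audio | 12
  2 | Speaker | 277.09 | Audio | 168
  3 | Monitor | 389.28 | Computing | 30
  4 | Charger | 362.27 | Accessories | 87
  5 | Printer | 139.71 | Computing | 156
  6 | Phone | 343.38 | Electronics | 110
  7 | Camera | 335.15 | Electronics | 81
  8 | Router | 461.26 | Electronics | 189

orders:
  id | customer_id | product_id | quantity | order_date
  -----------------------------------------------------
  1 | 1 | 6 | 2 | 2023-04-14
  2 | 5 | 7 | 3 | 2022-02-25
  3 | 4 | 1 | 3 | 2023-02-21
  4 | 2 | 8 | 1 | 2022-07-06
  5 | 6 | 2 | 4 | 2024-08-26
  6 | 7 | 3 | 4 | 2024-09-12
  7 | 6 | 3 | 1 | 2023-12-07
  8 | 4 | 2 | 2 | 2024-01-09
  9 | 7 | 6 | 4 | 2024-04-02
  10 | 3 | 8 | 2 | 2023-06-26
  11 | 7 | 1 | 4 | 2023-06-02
SELECT name, price FROM products WHERE price BETWEEN 74.52 AND 205.28

Execution result:
name | price
Printer | 139.71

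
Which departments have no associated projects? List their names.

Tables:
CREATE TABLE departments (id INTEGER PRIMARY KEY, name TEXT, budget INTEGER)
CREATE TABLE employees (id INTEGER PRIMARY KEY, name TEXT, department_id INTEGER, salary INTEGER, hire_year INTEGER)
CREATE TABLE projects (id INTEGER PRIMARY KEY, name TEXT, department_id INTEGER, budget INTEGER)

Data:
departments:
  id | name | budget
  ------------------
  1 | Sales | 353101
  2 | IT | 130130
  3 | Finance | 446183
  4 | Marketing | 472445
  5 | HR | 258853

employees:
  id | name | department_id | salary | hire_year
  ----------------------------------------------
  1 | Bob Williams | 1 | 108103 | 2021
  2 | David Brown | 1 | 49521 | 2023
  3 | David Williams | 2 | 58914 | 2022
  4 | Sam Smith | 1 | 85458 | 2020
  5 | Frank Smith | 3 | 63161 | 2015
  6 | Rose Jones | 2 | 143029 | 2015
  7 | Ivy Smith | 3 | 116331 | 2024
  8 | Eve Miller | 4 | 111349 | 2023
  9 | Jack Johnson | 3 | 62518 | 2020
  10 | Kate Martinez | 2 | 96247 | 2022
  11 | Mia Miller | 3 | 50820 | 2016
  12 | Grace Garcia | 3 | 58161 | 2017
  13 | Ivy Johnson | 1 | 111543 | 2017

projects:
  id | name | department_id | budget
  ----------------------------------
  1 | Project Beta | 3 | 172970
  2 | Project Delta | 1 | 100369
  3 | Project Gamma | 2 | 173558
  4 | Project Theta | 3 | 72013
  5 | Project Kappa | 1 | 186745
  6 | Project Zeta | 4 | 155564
SELECT p.name FROM departments p LEFT JOIN projects c ON c.department_id = p.id WHERE c.id IS NULL

Execution result:
HR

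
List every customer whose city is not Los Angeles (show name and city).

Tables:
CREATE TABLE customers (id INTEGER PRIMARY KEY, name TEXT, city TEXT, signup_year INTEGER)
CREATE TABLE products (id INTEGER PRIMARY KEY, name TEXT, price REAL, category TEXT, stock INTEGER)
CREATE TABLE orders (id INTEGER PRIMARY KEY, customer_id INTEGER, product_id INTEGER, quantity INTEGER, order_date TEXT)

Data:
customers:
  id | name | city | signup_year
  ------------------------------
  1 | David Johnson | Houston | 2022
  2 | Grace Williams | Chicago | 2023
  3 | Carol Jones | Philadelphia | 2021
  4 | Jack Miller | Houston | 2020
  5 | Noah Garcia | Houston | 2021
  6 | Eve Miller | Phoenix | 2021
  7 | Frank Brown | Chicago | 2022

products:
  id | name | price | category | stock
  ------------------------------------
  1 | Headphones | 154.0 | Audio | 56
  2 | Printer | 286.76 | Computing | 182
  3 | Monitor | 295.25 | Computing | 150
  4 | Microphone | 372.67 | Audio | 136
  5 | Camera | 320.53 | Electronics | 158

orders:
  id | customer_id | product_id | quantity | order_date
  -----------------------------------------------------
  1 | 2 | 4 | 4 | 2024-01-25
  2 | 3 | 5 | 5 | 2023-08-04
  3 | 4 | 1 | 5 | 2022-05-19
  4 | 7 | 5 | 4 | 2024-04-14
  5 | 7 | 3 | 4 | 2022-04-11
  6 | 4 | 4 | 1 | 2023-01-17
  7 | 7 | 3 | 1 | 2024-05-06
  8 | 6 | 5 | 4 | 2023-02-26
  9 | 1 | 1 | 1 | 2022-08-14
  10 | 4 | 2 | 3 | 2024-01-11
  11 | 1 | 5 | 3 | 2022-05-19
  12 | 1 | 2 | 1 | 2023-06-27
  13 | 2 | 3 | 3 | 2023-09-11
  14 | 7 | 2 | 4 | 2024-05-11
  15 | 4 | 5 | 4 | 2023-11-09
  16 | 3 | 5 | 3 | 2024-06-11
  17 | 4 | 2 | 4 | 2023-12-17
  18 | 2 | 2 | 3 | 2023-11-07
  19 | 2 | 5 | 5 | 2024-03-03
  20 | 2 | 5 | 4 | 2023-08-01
SELECT name, city FROM customers WHERE city <> 'Los Angeles'

Execution result:
name | city
David Johnson | Houston
Grace Williams | Chicago
Carol Jones | Philadelphia
Jack Miller | Houston
Noah Garcia | Houston
Eve Miller | Phoenix
Frank Brown | Chicago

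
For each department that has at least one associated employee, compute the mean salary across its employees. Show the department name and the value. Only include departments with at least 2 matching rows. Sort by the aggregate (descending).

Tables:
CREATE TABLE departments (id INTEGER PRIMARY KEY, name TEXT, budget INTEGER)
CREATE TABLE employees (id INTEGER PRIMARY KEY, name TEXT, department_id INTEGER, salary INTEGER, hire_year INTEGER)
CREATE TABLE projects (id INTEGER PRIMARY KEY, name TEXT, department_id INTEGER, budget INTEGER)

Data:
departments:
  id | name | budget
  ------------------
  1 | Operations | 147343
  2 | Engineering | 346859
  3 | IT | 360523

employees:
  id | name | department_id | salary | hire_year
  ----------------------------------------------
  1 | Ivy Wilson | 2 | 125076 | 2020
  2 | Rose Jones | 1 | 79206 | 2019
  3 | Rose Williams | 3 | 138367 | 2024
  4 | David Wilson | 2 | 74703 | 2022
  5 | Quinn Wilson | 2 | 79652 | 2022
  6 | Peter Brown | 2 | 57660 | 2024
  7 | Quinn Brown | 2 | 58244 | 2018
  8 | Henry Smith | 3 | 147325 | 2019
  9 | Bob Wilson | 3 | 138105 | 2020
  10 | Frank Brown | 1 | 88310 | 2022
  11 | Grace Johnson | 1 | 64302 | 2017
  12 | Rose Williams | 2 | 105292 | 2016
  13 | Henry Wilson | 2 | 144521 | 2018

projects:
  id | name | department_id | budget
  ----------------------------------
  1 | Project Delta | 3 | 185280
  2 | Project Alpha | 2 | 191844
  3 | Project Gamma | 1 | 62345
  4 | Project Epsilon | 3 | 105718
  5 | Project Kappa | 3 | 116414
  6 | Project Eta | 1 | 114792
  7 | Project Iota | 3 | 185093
SELECT p.name, AVG(c.salary) AS avg_salary FROM employees c JOIN departments p ON c.department_id = p.id GROUP BY p.id, p.name HAVING COUNT(*) >= 2 ORDER BY avg_salary DESC

Execution result:
name | avg_salary
IT | 141265.67
Engineering | 92164.00
Operations | 77272.67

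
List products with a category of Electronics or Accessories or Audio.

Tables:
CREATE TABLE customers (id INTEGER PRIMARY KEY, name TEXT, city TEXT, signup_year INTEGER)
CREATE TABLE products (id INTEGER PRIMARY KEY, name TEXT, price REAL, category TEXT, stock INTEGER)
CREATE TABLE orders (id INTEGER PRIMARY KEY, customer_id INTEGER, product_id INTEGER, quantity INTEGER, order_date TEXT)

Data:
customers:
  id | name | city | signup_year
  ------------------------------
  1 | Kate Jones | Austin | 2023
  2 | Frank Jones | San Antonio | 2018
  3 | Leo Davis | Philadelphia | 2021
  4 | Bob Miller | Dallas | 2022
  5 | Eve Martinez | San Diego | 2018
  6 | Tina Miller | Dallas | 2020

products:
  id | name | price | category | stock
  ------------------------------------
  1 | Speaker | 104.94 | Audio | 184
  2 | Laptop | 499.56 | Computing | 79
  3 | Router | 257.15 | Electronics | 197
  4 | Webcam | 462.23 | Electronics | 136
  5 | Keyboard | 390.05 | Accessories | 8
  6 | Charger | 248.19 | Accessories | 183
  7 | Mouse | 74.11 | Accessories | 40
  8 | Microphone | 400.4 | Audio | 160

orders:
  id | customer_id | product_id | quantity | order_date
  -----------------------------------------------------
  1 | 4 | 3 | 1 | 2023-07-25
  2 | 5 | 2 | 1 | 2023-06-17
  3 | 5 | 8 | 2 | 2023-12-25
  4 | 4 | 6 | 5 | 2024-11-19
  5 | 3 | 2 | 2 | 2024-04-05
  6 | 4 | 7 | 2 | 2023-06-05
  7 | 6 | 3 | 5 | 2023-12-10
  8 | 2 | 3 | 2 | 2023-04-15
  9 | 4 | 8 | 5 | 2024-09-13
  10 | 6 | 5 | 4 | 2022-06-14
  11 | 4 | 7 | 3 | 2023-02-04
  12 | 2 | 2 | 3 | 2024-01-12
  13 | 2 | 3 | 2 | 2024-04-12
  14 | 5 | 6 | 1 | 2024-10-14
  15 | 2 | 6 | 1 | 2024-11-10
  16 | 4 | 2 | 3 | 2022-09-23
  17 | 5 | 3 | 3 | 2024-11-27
SELECT name, category FROM products WHERE category IN ('Electronics', 'Accessories', 'Audio')

Execution result:
name | category
Speaker | Audio
Router | Electronics
Webcam | Electronics
Keyboard | Accessories
Charger | Accessories
Mouse | Accessories
Microphone | Audio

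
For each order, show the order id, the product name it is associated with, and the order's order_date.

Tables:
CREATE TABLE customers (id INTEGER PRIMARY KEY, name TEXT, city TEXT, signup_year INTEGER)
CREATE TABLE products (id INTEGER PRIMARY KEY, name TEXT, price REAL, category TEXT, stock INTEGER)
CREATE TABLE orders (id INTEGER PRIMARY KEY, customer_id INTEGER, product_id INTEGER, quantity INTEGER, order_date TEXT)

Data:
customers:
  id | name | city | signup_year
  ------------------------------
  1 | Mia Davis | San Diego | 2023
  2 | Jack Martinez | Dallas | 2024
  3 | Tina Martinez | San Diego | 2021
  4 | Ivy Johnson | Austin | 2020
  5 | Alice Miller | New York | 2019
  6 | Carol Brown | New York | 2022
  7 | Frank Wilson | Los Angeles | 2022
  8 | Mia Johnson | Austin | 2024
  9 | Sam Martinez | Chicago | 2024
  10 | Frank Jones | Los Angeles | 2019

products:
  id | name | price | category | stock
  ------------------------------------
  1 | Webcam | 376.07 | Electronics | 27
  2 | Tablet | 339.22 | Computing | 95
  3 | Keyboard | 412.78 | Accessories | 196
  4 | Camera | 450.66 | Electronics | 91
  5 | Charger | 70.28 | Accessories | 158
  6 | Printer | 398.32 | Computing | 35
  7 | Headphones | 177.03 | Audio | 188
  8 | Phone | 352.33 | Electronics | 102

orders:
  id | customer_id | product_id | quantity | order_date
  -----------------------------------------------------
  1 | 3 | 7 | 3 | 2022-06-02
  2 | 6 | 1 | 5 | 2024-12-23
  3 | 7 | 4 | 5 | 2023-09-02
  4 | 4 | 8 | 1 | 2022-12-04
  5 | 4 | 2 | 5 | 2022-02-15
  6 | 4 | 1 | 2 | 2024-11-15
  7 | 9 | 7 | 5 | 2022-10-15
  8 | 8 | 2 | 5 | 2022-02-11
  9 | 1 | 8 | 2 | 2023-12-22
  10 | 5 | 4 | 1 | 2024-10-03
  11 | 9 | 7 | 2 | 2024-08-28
SELECT c.id, p.name AS product, c.order_date FROM orders c JOIN products p ON c.product_id = p.id

Execution result:
id | product | order_date
1 | Headphones | 2022-06-02
2 | Webcam | 2024-12-23
3 | Camera | 2023-09-02
4 | Phone | 2022-12-04
5 | Tablet | 2022-02-15
6 | Webcam | 2024-11-15
7 | Headphones | 2022-10-15
8 | Tablet | 2022-02-11
9 | Phone | 2023-12-22
10 | Camera | 2024-10-03
11 | Headphones | 2024-08-28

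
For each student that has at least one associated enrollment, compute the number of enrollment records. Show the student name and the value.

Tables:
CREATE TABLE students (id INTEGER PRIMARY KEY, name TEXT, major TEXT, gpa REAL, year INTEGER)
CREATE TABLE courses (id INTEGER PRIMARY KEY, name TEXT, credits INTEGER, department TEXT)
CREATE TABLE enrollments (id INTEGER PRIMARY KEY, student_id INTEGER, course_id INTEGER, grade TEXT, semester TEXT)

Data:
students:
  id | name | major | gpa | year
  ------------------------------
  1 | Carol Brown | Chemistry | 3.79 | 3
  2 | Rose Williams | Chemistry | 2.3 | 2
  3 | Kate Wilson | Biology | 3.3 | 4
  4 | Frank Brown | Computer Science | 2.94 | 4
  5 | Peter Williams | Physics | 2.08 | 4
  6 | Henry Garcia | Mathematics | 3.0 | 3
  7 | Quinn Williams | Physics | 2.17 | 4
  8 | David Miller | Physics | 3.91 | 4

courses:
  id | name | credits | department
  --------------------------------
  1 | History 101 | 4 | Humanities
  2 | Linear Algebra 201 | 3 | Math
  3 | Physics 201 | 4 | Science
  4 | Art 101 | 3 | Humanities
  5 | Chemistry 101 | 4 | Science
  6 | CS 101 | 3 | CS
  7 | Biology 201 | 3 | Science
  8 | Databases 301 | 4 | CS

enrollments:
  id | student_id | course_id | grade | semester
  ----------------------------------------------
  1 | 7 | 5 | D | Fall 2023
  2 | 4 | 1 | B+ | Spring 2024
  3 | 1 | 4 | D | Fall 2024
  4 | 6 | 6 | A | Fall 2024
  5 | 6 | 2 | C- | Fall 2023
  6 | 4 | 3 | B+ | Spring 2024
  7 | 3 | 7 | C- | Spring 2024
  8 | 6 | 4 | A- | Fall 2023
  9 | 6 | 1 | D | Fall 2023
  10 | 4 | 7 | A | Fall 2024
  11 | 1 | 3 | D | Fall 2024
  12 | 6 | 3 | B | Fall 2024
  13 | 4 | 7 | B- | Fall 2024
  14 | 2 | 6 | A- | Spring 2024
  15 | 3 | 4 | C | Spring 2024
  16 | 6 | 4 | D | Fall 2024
SELECT p.name, COUNT(*) AS n FROM enrollments c JOIN students p ON c.student_id = p.id GROUP BY p.id, p.name

Execution result:
name | n
Carol Brown | 2
Rose Williams | 1
Kate Wilson | 2
Frank Brown | 4
Henry Garcia | 6
Quinn Williams | 1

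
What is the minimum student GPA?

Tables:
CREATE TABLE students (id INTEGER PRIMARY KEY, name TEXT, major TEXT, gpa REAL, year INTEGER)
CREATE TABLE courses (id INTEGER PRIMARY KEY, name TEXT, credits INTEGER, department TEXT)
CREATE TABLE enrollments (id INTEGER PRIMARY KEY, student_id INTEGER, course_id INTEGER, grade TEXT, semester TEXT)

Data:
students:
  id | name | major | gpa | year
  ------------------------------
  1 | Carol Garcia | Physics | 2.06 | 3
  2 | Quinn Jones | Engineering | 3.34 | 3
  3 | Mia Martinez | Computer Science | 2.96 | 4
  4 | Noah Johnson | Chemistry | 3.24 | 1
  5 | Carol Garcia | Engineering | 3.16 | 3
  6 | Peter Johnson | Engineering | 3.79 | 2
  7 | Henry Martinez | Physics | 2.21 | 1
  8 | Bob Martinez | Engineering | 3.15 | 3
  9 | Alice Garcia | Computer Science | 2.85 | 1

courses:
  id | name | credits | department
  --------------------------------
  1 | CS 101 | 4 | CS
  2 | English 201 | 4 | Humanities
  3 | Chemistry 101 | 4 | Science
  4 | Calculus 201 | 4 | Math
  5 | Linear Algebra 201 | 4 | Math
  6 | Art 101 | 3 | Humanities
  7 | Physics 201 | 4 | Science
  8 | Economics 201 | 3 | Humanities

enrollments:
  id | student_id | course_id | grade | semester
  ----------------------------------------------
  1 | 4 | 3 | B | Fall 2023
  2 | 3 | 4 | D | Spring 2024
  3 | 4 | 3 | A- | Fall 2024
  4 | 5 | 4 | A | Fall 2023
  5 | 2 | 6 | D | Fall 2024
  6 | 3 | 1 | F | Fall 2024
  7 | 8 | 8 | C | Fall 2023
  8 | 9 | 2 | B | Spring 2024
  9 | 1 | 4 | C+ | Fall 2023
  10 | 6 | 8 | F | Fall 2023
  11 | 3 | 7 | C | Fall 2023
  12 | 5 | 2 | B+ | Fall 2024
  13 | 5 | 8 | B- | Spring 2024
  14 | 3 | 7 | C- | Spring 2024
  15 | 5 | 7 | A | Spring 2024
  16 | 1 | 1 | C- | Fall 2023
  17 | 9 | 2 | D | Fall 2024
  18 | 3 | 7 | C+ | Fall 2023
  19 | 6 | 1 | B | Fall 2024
SELECT MIN(gpa) FROM students

Execution result:
2.06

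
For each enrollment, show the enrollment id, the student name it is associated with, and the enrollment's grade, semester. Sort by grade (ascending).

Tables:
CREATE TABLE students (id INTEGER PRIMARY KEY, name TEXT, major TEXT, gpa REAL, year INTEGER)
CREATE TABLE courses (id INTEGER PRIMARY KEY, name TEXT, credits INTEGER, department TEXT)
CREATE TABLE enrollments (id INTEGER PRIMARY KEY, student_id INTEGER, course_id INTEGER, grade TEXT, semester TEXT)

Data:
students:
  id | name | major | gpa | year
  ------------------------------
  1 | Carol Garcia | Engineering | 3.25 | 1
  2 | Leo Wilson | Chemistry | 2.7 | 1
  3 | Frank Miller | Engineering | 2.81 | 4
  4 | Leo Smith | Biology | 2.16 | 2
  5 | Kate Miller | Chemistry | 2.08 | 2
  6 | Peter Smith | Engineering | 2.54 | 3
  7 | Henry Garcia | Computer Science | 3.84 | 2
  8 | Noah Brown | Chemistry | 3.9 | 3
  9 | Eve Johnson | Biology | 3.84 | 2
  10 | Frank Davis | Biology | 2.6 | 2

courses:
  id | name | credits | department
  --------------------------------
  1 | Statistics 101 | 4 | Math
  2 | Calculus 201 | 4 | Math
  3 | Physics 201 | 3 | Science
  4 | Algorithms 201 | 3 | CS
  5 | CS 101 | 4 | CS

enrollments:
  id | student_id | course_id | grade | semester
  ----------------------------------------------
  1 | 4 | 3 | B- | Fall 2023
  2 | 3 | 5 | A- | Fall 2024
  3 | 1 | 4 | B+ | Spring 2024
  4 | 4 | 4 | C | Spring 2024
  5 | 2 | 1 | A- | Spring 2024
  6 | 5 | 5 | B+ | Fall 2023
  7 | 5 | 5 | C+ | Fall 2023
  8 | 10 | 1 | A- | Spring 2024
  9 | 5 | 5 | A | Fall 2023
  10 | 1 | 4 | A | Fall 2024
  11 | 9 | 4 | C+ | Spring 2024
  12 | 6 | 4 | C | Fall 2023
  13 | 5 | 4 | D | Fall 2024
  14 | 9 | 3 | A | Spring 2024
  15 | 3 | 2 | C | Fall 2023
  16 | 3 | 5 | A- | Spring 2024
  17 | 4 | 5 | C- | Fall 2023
SELECT c.id, p.name AS student, c.grade, c.semester FROM enrollments c JOIN students p ON c.student_id = p.id ORDER BY c.grade ASC

Execution result:
id | student | grade | semester
9 | Kate Miller | A | Fall 2023
10 | Carol Garcia | A | Fall 2024
14 | Eve Johnson | A | Spring 2024
2 | Frank Miller | A- | Fall 2024
5 | Leo Wilson | A- | Spring 2024
8 | Frank Davis | A- | Spring 2024
16 | Frank Miller | A- | Spring 2024
3 | Carol Garcia | B+ | Spring 2024
6 | Kate Miller | B+ | Fall 2023
1 | Leo Smith | B- | Fall 2023
4 | Leo Smith | C | Spring 2024
12 | Peter Smith | C | Fall 2023
15 | Frank Miller | C | Fall 2023
7 | Kate Miller | C+ | Fall 2023
11 | Eve Johnson | C+ | Spring 2024
17 | Leo Smith | C- | Fall 2023
13 | Kate Miller | D | Fall 2024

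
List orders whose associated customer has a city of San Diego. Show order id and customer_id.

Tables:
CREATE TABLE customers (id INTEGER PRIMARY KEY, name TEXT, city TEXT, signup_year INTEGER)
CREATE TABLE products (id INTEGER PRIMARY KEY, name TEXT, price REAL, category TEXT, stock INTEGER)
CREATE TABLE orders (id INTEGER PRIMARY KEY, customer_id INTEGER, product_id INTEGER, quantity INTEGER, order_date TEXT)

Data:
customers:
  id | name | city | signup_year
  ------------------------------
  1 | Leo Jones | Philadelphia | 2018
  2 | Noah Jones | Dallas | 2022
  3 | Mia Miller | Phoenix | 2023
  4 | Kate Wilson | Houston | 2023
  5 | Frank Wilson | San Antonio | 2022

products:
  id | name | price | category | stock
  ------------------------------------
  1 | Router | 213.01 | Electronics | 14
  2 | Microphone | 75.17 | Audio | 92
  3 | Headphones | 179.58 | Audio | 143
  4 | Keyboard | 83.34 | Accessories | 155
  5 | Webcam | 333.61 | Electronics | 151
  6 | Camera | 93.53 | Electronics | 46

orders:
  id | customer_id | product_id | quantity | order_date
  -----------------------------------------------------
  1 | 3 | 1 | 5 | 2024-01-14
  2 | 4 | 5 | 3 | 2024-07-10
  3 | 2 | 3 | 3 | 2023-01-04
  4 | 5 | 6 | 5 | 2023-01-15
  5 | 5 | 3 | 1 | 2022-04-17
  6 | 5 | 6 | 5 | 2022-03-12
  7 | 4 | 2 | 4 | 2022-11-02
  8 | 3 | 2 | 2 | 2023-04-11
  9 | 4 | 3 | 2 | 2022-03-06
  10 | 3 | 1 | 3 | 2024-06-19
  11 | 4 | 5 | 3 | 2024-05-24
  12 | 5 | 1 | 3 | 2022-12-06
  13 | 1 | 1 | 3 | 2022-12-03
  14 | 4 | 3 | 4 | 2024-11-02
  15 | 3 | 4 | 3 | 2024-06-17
SELECT id, customer_id FROM orders WHERE customer_id IN (SELECT id FROM customers WHERE city = 'San Diego')

Execution result:
(no rows)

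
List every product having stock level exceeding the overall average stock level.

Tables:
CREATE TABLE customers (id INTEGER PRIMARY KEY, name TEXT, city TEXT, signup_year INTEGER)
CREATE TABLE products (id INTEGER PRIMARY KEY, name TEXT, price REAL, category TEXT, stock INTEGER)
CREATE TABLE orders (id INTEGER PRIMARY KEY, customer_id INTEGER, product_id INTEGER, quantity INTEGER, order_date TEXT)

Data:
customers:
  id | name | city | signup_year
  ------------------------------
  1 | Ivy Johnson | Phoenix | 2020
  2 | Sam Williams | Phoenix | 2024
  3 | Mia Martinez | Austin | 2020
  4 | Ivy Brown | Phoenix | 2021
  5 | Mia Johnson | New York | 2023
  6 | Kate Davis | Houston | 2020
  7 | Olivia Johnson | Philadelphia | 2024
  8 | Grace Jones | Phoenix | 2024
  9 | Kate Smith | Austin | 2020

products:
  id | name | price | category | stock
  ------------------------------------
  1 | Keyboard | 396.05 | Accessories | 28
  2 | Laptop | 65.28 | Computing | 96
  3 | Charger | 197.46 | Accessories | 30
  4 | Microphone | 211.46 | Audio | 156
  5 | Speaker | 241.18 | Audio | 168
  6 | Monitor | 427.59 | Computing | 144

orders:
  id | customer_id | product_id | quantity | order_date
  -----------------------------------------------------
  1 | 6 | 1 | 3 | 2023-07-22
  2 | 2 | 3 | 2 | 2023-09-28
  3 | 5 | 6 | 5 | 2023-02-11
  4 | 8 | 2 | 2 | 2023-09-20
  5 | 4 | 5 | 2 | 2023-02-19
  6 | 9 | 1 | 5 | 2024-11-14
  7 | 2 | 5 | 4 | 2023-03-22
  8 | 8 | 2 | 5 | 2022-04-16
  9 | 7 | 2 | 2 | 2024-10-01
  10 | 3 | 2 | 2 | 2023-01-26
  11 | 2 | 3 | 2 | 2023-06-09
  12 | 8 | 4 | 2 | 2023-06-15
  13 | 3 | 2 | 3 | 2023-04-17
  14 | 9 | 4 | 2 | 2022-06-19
SELECT name, stock FROM products WHERE stock > (SELECT AVG(stock) FROM products)

Execution result:
name | stock
Microphone | 156
Speaker | 168
Monitor | 144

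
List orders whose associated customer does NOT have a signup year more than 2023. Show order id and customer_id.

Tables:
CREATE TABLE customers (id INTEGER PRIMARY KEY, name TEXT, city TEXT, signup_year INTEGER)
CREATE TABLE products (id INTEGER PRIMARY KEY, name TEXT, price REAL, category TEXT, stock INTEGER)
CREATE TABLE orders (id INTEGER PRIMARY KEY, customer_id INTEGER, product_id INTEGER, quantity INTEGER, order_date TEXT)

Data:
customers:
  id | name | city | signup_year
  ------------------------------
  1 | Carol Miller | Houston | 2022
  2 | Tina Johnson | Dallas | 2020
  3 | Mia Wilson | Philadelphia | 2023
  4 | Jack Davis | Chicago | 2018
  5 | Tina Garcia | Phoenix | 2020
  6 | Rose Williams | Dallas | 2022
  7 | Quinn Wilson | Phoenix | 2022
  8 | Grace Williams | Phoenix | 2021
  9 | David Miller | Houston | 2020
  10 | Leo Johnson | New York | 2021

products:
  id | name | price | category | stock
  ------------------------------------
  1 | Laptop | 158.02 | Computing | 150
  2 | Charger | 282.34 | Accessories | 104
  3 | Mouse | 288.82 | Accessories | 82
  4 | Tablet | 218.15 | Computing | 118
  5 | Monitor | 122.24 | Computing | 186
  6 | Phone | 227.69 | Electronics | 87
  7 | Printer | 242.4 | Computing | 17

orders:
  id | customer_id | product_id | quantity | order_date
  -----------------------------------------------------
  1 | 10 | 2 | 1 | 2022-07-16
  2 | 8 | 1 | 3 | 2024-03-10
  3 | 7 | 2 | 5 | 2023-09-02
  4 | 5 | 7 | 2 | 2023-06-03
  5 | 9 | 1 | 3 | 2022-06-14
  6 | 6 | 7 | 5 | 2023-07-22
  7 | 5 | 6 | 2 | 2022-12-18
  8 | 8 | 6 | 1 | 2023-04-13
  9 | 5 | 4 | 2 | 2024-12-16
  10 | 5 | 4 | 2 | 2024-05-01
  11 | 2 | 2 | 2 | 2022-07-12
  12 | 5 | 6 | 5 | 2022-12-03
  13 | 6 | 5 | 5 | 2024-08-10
SELECT id, customer_id FROM orders WHERE customer_id NOT IN (SELECT id FROM customers WHERE signup_year > 2023)

Execution result:
id | customer_id
1 | 10
2 | 8
3 | 7
4 | 5
5 | 9
6 | 6
7 | 5
8 | 8
9 | 5
10 | 5
11 | 2
12 | 5
13 | 6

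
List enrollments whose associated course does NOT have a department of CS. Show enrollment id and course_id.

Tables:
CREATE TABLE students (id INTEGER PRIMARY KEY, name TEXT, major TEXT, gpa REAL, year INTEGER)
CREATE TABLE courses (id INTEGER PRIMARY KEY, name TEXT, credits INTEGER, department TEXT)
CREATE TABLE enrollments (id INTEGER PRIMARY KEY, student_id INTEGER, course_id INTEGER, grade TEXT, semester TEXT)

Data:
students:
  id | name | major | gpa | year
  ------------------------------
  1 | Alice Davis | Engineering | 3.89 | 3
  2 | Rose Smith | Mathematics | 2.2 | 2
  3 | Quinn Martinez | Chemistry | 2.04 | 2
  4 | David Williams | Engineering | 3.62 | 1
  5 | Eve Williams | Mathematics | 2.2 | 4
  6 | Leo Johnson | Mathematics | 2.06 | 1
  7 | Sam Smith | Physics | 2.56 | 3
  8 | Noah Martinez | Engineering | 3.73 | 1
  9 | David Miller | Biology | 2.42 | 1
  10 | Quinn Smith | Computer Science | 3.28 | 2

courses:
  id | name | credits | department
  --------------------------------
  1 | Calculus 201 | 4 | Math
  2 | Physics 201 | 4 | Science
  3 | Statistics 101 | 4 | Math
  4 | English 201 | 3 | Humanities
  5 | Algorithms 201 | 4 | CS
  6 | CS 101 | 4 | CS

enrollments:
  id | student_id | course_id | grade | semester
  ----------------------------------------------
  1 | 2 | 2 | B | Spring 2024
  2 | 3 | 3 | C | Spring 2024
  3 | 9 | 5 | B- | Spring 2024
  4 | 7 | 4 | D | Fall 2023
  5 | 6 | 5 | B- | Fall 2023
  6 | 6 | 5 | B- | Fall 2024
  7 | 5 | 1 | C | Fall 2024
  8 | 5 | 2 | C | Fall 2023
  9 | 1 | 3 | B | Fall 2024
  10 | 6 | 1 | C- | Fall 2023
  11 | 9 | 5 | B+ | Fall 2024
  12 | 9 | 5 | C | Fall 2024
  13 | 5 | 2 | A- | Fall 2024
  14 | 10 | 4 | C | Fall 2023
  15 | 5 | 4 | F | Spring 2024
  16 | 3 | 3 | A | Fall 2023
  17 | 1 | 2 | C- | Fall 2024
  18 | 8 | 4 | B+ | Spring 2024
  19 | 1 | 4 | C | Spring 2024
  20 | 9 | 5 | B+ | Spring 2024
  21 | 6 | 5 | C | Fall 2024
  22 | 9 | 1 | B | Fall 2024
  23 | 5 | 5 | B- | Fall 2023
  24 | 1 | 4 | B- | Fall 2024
SELECT id, course_id FROM enrollments WHERE course_id NOT IN (SELECT id FROM courses WHERE department = 'CS')

Execution result:
id | course_id
1 | 2
2 | 3
4 | 4
7 | 1
8 | 2
9 | 3
10 | 1
13 | 2
14 | 4
15 | 4
16 | 3
17 | 2
18 | 4
19 | 4
22 | 1
24 | 4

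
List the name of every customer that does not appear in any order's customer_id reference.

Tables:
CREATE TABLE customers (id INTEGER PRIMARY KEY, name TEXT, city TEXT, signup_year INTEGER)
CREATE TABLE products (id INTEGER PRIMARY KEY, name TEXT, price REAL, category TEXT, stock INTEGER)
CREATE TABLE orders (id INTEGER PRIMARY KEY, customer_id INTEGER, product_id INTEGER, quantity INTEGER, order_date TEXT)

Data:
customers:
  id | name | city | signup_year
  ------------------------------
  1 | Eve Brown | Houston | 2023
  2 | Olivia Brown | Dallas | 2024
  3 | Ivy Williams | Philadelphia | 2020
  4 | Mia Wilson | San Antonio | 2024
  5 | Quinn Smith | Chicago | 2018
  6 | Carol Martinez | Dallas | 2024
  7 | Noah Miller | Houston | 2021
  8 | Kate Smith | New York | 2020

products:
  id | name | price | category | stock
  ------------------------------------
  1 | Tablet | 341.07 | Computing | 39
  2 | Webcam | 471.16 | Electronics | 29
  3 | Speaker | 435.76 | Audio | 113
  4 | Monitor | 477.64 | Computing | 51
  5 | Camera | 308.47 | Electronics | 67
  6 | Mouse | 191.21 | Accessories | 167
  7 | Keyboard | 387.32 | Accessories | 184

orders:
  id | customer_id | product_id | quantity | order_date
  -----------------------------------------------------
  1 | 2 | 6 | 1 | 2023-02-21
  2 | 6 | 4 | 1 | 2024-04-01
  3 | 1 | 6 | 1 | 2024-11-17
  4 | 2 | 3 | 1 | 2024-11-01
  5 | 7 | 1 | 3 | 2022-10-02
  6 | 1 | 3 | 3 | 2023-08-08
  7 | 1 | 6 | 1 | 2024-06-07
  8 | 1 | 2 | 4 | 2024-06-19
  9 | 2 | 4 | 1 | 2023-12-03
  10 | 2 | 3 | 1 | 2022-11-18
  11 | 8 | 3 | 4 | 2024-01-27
SELECT p.name FROM customers p LEFT JOIN orders c ON c.customer_id = p.id WHERE c.id IS NULL

Execution result:
name
Ivy Williams
Mia Wilson
Quinn Smith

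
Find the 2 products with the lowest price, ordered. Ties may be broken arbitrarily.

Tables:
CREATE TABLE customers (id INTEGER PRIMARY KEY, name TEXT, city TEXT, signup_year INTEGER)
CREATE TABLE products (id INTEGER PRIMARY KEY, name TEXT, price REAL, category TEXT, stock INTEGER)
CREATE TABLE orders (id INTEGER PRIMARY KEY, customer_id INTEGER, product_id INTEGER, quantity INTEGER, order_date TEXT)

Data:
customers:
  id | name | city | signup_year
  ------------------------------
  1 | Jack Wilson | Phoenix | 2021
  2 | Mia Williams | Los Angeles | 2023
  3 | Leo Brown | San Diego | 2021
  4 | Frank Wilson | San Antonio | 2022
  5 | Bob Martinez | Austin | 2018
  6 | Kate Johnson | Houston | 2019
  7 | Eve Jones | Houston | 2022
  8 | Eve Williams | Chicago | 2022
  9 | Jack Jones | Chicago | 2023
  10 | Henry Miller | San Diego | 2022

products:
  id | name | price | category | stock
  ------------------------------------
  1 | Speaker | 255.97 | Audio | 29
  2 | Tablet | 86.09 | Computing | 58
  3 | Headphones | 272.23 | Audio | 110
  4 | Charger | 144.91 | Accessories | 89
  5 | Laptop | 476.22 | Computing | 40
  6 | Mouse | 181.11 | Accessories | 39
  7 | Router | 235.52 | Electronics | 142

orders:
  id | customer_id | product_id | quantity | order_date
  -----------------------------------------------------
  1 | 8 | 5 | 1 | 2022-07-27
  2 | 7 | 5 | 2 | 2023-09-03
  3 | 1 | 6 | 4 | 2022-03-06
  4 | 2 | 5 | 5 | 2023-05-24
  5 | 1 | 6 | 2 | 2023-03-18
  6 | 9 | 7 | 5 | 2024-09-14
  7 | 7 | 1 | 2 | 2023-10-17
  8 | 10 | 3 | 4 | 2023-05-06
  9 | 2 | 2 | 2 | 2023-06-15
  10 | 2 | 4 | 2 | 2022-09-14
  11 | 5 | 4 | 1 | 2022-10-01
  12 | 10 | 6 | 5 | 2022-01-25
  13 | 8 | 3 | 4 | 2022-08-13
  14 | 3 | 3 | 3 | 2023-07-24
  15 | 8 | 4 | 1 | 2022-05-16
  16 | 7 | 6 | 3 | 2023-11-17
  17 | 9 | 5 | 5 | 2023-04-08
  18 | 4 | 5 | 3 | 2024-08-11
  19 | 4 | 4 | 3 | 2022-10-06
SELECT name, price FROM products ORDER BY price ASC LIMIT 2

Execution result:
name | price
Tablet | 86.09
Charger | 144.91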